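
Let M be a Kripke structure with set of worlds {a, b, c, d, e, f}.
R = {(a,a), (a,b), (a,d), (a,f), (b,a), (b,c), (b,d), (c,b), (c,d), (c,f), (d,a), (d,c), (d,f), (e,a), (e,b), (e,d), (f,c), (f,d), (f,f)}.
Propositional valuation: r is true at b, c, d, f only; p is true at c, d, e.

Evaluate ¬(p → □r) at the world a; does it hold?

No

Recall that □ψ holds at a world iff ψ holds at every accessible world, and ◇ψ holds iff ψ holds at some accessible world.
At a: p → □r is true, so ¬(p → □r) is false.
  At a: p is false, □r is false, so p → □r is true.
    At a: □r requires r at every successor {a, b, d, f}.
      r fails at a, so □r is false at a.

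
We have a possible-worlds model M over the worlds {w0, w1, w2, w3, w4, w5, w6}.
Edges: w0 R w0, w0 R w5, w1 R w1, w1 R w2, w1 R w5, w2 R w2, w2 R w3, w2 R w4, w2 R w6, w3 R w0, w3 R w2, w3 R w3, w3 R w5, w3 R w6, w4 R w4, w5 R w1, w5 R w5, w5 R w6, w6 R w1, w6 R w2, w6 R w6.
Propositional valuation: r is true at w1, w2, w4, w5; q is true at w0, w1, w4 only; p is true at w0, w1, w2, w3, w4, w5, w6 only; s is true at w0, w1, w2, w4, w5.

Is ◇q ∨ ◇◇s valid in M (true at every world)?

Yes

Let φ = ◇q ∨ ◇◇s. Evaluate φ at each world:
  w0 (successors {w0, w5}): φ is true.
  w1 (successors {w1, w2, w5}): φ is true.
  w2 (successors {w2, w3, w4, w6}): φ is true.
  w3 (successors {w0, w2, w3, w5, w6}): φ is true.
  w4 (successors {w4}): φ is true.
  w5 (successors {w1, w5, w6}): φ is true.
  w6 (successors {w1, w2, w6}): φ is true.
For instance, at w4:
  At w4: ◇q is true, ◇◇s is true, so ◇q ∨ ◇◇s is true.
    At w4: ◇q requires q at some successor in {w4}.
      q holds at w4, so ◇q is true at w4.
    At w4: ◇◇s requires ◇s at some successor in {w4}.
      ◇s holds at w4, so ◇◇s is true at w4.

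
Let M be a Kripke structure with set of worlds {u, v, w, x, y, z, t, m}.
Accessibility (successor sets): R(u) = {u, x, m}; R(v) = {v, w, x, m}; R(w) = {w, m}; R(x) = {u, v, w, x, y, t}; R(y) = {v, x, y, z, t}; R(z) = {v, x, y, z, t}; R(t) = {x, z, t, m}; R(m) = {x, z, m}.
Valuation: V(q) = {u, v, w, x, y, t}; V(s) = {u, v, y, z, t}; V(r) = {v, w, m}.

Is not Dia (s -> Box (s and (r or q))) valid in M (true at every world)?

No

Let φ = not Dia (s -> Box (s and (r or q))). Evaluate φ at each world:
  u (successors {u, x, m}): φ is false.
  v (successors {v, w, x, m}): φ is false.
  w (successors {w, m}): φ is false.
  x (successors {u, v, w, x, y, t}): φ is false.
  y (successors {v, x, y, z, t}): φ is false.
  z (successors {v, x, y, z, t}): φ is false.
  t (successors {x, z, t, m}): φ is false.
  m (successors {x, z, m}): φ is false.
Detail at u (counterexample):
  At u: Dia (s -> Box (s and (r or q))) is true, so not Dia (s -> Box (s and (r or q))) is false.
    At u: Dia (s -> Box (s and (r or q))) requires s -> Box (s and (r or q)) at some successor in {u, x, m}.
      s -> Box (s and (r or q)) holds at x, so Dia (s -> Box (s and (r or q))) is true at u.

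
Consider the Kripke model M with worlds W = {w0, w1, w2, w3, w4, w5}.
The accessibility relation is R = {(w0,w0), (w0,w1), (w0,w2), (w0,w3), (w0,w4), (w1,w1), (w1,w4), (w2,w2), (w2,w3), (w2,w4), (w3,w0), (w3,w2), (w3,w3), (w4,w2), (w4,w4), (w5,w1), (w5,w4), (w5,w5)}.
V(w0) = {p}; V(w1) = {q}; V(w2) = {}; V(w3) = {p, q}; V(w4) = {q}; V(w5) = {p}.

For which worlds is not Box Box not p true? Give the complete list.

Let φ = not Box Box not p. Evaluate φ at each world:
  w0 (successors {w0, w1, w2, w3, w4}): φ is true.
  w1 (successors {w1, w4}): φ is false.
  w2 (successors {w2, w3, w4}): φ is true.
  w3 (successors {w0, w2, w3}): φ is true.
  w4 (successors {w2, w4}): φ is true.
  w5 (successors {w1, w4, w5}): φ is true.
For instance, at w4:
  At w4: Box Box not p is false, so not Box Box not p is true.
    At w4: Box Box not p requires Box not p at every successor {w2, w4}.
      Box not p fails at w2, so Box Box not p is false at w4.
Satisfying worlds: {w0, w2, w3, w4, w5}

w0, w2, w3, w4, w5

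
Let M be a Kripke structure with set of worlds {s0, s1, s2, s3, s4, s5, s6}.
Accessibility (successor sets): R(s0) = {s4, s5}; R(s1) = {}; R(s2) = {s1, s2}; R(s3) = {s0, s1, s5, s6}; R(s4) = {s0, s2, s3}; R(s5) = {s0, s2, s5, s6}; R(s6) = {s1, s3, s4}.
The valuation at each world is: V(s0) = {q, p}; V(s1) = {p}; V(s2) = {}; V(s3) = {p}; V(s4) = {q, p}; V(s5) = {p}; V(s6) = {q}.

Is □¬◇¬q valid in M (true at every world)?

Let φ = □¬◇¬q. Evaluate φ at each world:
  s0 (successors {s4, s5}): φ is false.
  s1 (successors ∅): φ is true.
  s2 (successors {s1, s2}): φ is false.
  s3 (successors {s0, s1, s5, s6}): φ is false.
  s4 (successors {s0, s2, s3}): φ is false.
  s5 (successors {s0, s2, s5, s6}): φ is false.
  s6 (successors {s1, s3, s4}): φ is false.
Detail at s0 (counterexample):
  At s0: □¬◇¬q requires ¬◇¬q at every successor {s4, s5}.
    ¬◇¬q fails at s4, so □¬◇¬q is false at s0.
      At s4: ◇¬q is true, so ¬◇¬q is false.

No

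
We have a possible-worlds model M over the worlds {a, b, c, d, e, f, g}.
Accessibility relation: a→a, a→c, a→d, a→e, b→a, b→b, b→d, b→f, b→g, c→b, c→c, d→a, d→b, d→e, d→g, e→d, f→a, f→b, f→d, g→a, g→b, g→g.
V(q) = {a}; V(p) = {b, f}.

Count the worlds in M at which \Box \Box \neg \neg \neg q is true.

Let φ = \Box \Box \neg \neg \neg q. Evaluate φ at each world:
  a (successors {a, c, d, e}): φ is false.
  b (successors {a, b, d, f, g}): φ is false.
  c (successors {b, c}): φ is false.
  d (successors {a, b, e, g}): φ is false.
  e (successors {d}): φ is false.
  f (successors {a, b, d}): φ is false.
  g (successors {a, b, g}): φ is false.
For instance, at g:
  At g: \Box \Box \neg \neg \neg q requires \Box \neg \neg \neg q at every successor {a, b, g}.
    \Box \neg \neg \neg q fails at a, so \Box \Box \neg \neg \neg q is false at g.
      At a: \Box \neg \neg \neg q requires \neg \neg \neg q at every successor {a, c, d, e}.
        \neg \neg \neg q fails at a, so \Box \neg \neg \neg q is false at a.
Satisfying worlds: none.

0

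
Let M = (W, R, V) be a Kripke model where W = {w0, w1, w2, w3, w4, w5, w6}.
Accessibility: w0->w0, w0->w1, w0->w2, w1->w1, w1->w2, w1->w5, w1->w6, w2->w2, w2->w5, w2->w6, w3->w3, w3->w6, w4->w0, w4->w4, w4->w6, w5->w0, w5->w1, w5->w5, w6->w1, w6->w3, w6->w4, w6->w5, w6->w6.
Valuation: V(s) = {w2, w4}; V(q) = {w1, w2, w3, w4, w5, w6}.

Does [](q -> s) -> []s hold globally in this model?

Let φ = [](q -> s) -> []s. Evaluate φ at each world:
  w0 (successors {w0, w1, w2}): φ is true.
  w1 (successors {w1, w2, w5, w6}): φ is true.
  w2 (successors {w2, w5, w6}): φ is true.
  w3 (successors {w3, w6}): φ is true.
  w4 (successors {w0, w4, w6}): φ is true.
  w5 (successors {w0, w1, w5}): φ is true.
  w6 (successors {w1, w3, w4, w5, w6}): φ is true.
For instance, at w6:
  At w6: [](q -> s) is false, []s is false, so [](q -> s) -> []s is true.
    At w6: [](q -> s) requires q -> s at every successor {w1, w3, w4, w5, w6}.
      q -> s fails at w1, so [](q -> s) is false at w6.
    At w6: []s requires s at every successor {w1, w3, w4, w5, w6}.
      s fails at w1, so []s is false at w6.

Yes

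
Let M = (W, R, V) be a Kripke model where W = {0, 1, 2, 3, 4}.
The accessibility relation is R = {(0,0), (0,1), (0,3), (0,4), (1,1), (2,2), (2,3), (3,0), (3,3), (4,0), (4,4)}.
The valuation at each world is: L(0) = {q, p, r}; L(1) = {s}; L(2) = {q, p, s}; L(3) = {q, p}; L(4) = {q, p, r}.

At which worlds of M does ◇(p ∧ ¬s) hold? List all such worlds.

0, 2, 3, 4

Recall that ◇ψ holds at a world iff ψ holds at some accessible world.
Let φ = ◇(p ∧ ¬s). Evaluate φ at each world:
  0 (successors {0, 1, 3, 4}): φ is true.
  1 (successors {1}): φ is false.
  2 (successors {2, 3}): φ is true.
  3 (successors {0, 3}): φ is true.
  4 (successors {0, 4}): φ is true.
For instance, at 1:
  At 1: ◇(p ∧ ¬s) requires p ∧ ¬s at some successor in {1}.
    At 1: p ∧ ¬s is false.
  So ◇(p ∧ ¬s) is false at 1.
Satisfying worlds: {0, 2, 3, 4}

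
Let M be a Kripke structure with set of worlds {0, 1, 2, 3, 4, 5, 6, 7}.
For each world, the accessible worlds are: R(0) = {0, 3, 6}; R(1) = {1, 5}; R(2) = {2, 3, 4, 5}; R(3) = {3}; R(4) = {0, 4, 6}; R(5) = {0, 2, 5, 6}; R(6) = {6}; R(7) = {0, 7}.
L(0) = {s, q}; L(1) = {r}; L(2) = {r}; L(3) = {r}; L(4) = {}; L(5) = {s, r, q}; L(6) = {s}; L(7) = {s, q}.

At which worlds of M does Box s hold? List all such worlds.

6, 7

Recall that Box ψ holds at a world iff ψ holds at every accessible world, and Dia ψ holds iff ψ holds at some accessible world.
Let φ = Box s. Evaluate φ at each world:
  0 (successors {0, 3, 6}): φ is false.
  1 (successors {1, 5}): φ is false.
  2 (successors {2, 3, 4, 5}): φ is false.
  3 (successors {3}): φ is false.
  4 (successors {0, 4, 6}): φ is false.
  5 (successors {0, 2, 5, 6}): φ is false.
  6 (successors {6}): φ is true.
  7 (successors {0, 7}): φ is true.
For instance, at 0:
  At 0: Box s requires s at every successor {0, 3, 6}.
    s fails at 3, so Box s is false at 0.
Satisfying worlds: {6, 7}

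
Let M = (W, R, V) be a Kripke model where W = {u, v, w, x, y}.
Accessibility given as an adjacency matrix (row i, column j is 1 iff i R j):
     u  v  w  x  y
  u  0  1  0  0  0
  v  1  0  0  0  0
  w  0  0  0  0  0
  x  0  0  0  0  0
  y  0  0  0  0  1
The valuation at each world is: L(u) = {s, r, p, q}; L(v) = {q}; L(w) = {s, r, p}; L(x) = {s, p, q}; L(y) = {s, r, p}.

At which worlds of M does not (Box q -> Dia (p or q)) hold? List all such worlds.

w, x

Let φ = not (Box q -> Dia (p or q)). Evaluate φ at each world:
  u (successors {v}): φ is false.
  v (successors {u}): φ is false.
  w (successors ∅): φ is true.
  x (successors ∅): φ is true.
  y (successors {y}): φ is false.
For instance, at y:
  At y: Box q -> Dia (p or q) is true, so not (Box q -> Dia (p or q)) is false.
    At y: Box q is false, Dia (p or q) is true, so Box q -> Dia (p or q) is true.
      At y: Box q requires q at every successor {y}.
        q fails at y, so Box q is false at y.
      At y: Dia (p or q) requires p or q at some successor in {y}.
        p or q holds at y, so Dia (p or q) is true at y.
Satisfying worlds: {w, x}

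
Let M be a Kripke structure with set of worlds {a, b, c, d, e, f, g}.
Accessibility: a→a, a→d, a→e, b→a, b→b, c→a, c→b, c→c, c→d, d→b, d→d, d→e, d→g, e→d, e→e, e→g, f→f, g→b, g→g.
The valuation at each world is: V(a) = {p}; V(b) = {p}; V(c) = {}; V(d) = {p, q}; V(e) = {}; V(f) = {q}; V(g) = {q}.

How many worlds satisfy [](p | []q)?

2

Recall that []ψ holds at a world iff ψ holds at every accessible world, and <>ψ holds iff ψ holds at some accessible world.
Let φ = [](p | []q). Evaluate φ at each world:
  a (successors {a, d, e}): φ is false.
  b (successors {a, b}): φ is true.
  c (successors {a, b, c, d}): φ is false.
  d (successors {b, d, e, g}): φ is false.
  e (successors {d, e, g}): φ is false.
  f (successors {f}): φ is true.
  g (successors {b, g}): φ is false.
For instance, at c:
  At c: [](p | []q) requires p | []q at every successor {a, b, c, d}.
    p | []q fails at c, so [](p | []q) is false at c.
      At c: p is false, []q is false, so p | []q is false.
Satisfying worlds: {b, f}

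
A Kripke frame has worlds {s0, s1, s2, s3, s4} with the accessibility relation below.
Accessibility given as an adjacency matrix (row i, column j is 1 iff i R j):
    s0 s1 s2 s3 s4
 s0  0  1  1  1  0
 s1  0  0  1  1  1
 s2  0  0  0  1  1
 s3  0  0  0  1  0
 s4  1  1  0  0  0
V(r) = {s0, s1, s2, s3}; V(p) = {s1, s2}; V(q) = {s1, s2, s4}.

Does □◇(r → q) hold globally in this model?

Recall that □ψ holds at a world iff ψ holds at every accessible world, and ◇ψ holds iff ψ holds at some accessible world.
Let φ = □◇(r → q). Evaluate φ at each world:
  s0 (successors {s1, s2, s3}): φ is false.
  s1 (successors {s2, s3, s4}): φ is false.
  s2 (successors {s3, s4}): φ is false.
  s3 (successors {s3}): φ is false.
  s4 (successors {s0, s1}): φ is true.
Detail at s0 (counterexample):
  At s0: □◇(r → q) requires ◇(r → q) at every successor {s1, s2, s3}.
    ◇(r → q) fails at s3, so □◇(r → q) is false at s0.
      At s3: ◇(r → q) requires r → q at some successor in {s3}.
        At s3: r → q is false.
      So ◇(r → q) is false at s3.

No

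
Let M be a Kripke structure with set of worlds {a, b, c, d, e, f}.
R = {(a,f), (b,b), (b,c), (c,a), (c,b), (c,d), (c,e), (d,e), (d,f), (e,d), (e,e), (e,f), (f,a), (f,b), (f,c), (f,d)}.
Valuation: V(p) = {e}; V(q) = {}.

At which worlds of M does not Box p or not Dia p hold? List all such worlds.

Let φ = not Box p or not Dia p. Evaluate φ at each world:
  a (successors {f}): φ is true.
  b (successors {b, c}): φ is true.
  c (successors {a, b, d, e}): φ is true.
  d (successors {e, f}): φ is true.
  e (successors {d, e, f}): φ is true.
  f (successors {a, b, c, d}): φ is true.
For instance, at d:
  At d: not Box p is true, not Dia p is false, so not Box p or not Dia p is true.
    At d: Box p is false, so not Box p is true.
      At d: Box p requires p at every successor {e, f}.
        p fails at f, so Box p is false at d.
    At d: Dia p is true, so not Dia p is false.
      At d: Dia p requires p at some successor in {e, f}.
        p holds at e, so Dia p is true at d.
Satisfying worlds: {a, b, c, d, e, f}

a, b, c, d, e, f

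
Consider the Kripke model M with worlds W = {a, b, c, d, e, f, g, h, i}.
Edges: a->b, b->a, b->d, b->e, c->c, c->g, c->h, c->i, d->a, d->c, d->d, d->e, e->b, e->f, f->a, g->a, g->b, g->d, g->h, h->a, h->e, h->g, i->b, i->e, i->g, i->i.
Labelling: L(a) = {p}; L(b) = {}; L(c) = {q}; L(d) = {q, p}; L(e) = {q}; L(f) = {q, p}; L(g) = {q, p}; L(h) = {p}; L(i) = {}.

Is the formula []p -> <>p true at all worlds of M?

Recall that []ψ holds at a world iff ψ holds at every accessible world, and <>ψ holds iff ψ holds at some accessible world.
Let φ = []p -> <>p. Evaluate φ at each world:
  a (successors {b}): φ is true.
  b (successors {a, d, e}): φ is true.
  c (successors {c, g, h, i}): φ is true.
  d (successors {a, c, d, e}): φ is true.
  e (successors {b, f}): φ is true.
  f (successors {a}): φ is true.
  g (successors {a, b, d, h}): φ is true.
  h (successors {a, e, g}): φ is true.
  i (successors {b, e, g, i}): φ is true.
For instance, at b:
  At b: []p is false, <>p is true, so []p -> <>p is true.
    At b: []p requires p at every successor {a, d, e}.
      p fails at e, so []p is false at b.
    At b: <>p requires p at some successor in {a, d, e}.
      p holds at a, so <>p is true at b.

Yes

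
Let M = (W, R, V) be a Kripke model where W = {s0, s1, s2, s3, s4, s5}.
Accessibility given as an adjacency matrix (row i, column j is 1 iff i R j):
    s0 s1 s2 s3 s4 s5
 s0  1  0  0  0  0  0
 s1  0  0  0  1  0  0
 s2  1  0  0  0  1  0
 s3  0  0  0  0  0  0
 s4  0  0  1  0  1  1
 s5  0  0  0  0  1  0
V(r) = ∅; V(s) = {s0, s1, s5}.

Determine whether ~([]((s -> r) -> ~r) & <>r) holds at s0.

Yes

Recall that []ψ holds at a world iff ψ holds at every accessible world, and <>ψ holds iff ψ holds at some accessible world.
At s0: []((s -> r) -> ~r) & <>r is false, so ~([]((s -> r) -> ~r) & <>r) is true.
  At s0: []((s -> r) -> ~r) is true, <>r is false, so []((s -> r) -> ~r) & <>r is false.
    At s0: []((s -> r) -> ~r) requires (s -> r) -> ~r at every successor {s0}.
      At s0: (s -> r) -> ~r is true.
    So []((s -> r) -> ~r) is true at s0.
    At s0: <>r requires r at some successor in {s0}.
      At s0: r is false.
    So <>r is false at s0.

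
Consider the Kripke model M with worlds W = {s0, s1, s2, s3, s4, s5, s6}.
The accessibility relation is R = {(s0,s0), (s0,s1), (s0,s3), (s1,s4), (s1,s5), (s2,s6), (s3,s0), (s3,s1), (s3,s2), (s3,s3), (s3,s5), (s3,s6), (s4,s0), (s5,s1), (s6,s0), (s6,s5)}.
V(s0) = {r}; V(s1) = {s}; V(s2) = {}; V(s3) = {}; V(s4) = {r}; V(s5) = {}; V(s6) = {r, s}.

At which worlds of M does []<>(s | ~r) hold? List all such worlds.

Let φ = []<>(s | ~r). Evaluate φ at each world:
  s0 (successors {s0, s1, s3}): φ is true.
  s1 (successors {s4, s5}): φ is false.
  s2 (successors {s6}): φ is true.
  s3 (successors {s0, s1, s2, s3, s5, s6}): φ is true.
  s4 (successors {s0}): φ is true.
  s5 (successors {s1}): φ is true.
  s6 (successors {s0, s5}): φ is true.
For instance, at s1:
  At s1: []<>(s | ~r) requires <>(s | ~r) at every successor {s4, s5}.
    <>(s | ~r) fails at s4, so []<>(s | ~r) is false at s1.
      At s4: <>(s | ~r) requires s | ~r at some successor in {s0}.
        At s0: s | ~r is false.
      So <>(s | ~r) is false at s4.
Satisfying worlds: {s0, s2, s3, s4, s5, s6}

s0, s2, s3, s4, s5, s6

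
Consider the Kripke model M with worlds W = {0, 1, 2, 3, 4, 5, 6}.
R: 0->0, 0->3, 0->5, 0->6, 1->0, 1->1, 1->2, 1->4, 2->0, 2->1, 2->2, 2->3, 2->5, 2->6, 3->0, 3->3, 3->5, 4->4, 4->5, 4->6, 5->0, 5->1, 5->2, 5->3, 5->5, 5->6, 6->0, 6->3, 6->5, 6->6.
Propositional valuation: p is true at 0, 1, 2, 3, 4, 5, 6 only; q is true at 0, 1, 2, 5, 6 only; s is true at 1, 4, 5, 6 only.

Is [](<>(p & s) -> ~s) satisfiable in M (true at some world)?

Let φ = [](<>(p & s) -> ~s). Evaluate φ at each world:
  0 (successors {0, 3, 5, 6}): φ is false.
  1 (successors {0, 1, 2, 4}): φ is false.
  2 (successors {0, 1, 2, 3, 5, 6}): φ is false.
  3 (successors {0, 3, 5}): φ is false.
  4 (successors {4, 5, 6}): φ is false.
  5 (successors {0, 1, 2, 3, 5, 6}): φ is false.
  6 (successors {0, 3, 5, 6}): φ is false.
For instance, at 2:
  At 2: [](<>(p & s) -> ~s) requires <>(p & s) -> ~s at every successor {0, 1, 2, 3, 5, 6}.
    <>(p & s) -> ~s fails at 1, so [](<>(p & s) -> ~s) is false at 2.
      At 1: <>(p & s) is true, ~s is false, so <>(p & s) -> ~s is false.

No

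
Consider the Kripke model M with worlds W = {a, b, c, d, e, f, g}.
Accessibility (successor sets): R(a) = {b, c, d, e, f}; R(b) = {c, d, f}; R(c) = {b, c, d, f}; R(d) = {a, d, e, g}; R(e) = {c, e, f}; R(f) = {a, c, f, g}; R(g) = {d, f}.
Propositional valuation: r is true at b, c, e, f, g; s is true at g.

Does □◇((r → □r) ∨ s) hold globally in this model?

Yes

Let φ = □◇((r → □r) ∨ s). Evaluate φ at each world:
  a (successors {b, c, d, e, f}): φ is true.
  b (successors {c, d, f}): φ is true.
  c (successors {b, c, d, f}): φ is true.
  d (successors {a, d, e, g}): φ is true.
  e (successors {c, e, f}): φ is true.
  f (successors {a, c, f, g}): φ is true.
  g (successors {d, f}): φ is true.
For instance, at f:
  At f: □◇((r → □r) ∨ s) requires ◇((r → □r) ∨ s) at every successor {a, c, f, g}.
    At a: ◇((r → □r) ∨ s) is true.
    At c: ◇((r → □r) ∨ s) is true.
    At f: ◇((r → □r) ∨ s) is true.
    At g: ◇((r → □r) ∨ s) is true.
  So □◇((r → □r) ∨ s) is true at f.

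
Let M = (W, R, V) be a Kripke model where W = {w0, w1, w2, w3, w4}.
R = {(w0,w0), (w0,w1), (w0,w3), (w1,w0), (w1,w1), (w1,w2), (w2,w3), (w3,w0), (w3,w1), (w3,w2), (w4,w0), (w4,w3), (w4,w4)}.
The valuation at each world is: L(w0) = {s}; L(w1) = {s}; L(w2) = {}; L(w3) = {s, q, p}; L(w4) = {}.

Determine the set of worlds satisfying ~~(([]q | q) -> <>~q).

Let φ = ~~(([]q | q) -> <>~q). Evaluate φ at each world:
  w0 (successors {w0, w1, w3}): φ is true.
  w1 (successors {w0, w1, w2}): φ is true.
  w2 (successors {w3}): φ is false.
  w3 (successors {w0, w1, w2}): φ is true.
  w4 (successors {w0, w3, w4}): φ is true.
For instance, at w3:
  At w3: ~(([]q | q) -> <>~q) is false, so ~~(([]q | q) -> <>~q) is true.
    At w3: ([]q | q) -> <>~q is true, so ~(([]q | q) -> <>~q) is false.
      At w3: []q | q is true, <>~q is true, so ([]q | q) -> <>~q is true.
Satisfying worlds: {w0, w1, w3, w4}

w0, w1, w3, w4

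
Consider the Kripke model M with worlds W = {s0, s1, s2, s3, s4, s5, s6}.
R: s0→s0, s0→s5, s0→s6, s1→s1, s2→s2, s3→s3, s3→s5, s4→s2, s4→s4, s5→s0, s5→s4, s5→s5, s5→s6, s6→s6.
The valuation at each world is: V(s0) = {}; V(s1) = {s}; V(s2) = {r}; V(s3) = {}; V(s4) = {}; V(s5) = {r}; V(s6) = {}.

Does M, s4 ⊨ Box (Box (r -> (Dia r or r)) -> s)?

No

Recall that Box ψ holds at a world iff ψ holds at every accessible world, and Dia ψ holds iff ψ holds at some accessible world.
At s4: Box (Box (r -> (Dia r or r)) -> s) requires Box (r -> (Dia r or r)) -> s at every successor {s2, s4}.
  Box (r -> (Dia r or r)) -> s fails at s2, so Box (Box (r -> (Dia r or r)) -> s) is false at s4.
    At s2: Box (r -> (Dia r or r)) is true, s is false, so Box (r -> (Dia r or r)) -> s is false.
      At s2: Box (r -> (Dia r or r)) requires r -> (Dia r or r) at every successor {s2}.
        At s2: r -> (Dia r or r) is true.
      So Box (r -> (Dia r or r)) is true at s2.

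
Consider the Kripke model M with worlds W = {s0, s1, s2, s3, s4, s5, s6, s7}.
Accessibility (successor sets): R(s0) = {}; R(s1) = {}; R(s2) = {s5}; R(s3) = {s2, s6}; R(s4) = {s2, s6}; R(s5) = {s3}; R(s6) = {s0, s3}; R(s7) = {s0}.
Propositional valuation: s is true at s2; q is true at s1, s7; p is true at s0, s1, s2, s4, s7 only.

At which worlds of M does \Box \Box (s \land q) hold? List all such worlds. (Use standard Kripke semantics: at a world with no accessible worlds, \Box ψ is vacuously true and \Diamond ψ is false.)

s0, s1, s7

Let φ = \Box \Box (s \land q). Evaluate φ at each world:
  s0 (successors ∅): φ is true.
  s1 (successors ∅): φ is true.
  s2 (successors {s5}): φ is false.
  s3 (successors {s2, s6}): φ is false.
  s4 (successors {s2, s6}): φ is false.
  s5 (successors {s3}): φ is false.
  s6 (successors {s0, s3}): φ is false.
  s7 (successors {s0}): φ is true.
For instance, at s4:
  At s4: \Box \Box (s \land q) requires \Box (s \land q) at every successor {s2, s6}.
    \Box (s \land q) fails at s2, so \Box \Box (s \land q) is false at s4.
      At s2: \Box (s \land q) requires s \land q at every successor {s5}.
        s \land q fails at s5, so \Box (s \land q) is false at s2.
Satisfying worlds: {s0, s1, s7}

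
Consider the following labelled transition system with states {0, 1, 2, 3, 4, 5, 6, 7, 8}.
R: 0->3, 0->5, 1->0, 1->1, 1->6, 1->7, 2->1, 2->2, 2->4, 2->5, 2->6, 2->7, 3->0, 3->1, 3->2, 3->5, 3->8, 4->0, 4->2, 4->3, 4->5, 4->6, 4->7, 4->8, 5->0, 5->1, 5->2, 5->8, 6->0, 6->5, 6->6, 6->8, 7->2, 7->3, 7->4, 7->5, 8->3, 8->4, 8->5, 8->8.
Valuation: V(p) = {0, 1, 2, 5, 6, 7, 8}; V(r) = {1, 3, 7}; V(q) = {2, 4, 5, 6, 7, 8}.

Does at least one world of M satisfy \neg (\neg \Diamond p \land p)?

Recall that \Diamond ψ holds at a world iff ψ holds at some accessible world.
Let φ = \neg (\neg \Diamond p \land p). Evaluate φ at each world:
  0 (successors {3, 5}): φ is true.
  1 (successors {0, 1, 6, 7}): φ is true.
  2 (successors {1, 2, 4, 5, 6, 7}): φ is true.
  3 (successors {0, 1, 2, 5, 8}): φ is true.
  4 (successors {0, 2, 3, 5, 6, 7, 8}): φ is true.
  5 (successors {0, 1, 2, 8}): φ is true.
  6 (successors {0, 5, 6, 8}): φ is true.
  7 (successors {2, 3, 4, 5}): φ is true.
  8 (successors {3, 4, 5, 8}): φ is true.
Detail at 0 (witness):
  At 0: \neg \Diamond p \land p is false, so \neg (\neg \Diamond p \land p) is true.
    At 0: \neg \Diamond p is false, p is true, so \neg \Diamond p \land p is false.
      At 0: \Diamond p is true, so \neg \Diamond p is false.

Yes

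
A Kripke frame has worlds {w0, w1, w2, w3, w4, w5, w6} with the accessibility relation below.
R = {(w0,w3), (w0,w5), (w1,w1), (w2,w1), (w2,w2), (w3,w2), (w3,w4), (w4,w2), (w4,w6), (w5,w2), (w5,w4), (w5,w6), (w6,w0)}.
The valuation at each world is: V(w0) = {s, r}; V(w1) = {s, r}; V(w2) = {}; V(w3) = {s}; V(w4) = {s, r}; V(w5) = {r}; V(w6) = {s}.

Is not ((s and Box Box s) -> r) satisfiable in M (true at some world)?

Let φ = not ((s and Box Box s) -> r). Evaluate φ at each world:
  w0 (successors {w3, w5}): φ is false.
  w1 (successors {w1}): φ is false.
  w2 (successors {w1, w2}): φ is false.
  w3 (successors {w2, w4}): φ is false.
  w4 (successors {w2, w6}): φ is false.
  w5 (successors {w2, w4, w6}): φ is false.
  w6 (successors {w0}): φ is false.
For instance, at w1:
  At w1: (s and Box Box s) -> r is true, so not ((s and Box Box s) -> r) is false.
    At w1: s and Box Box s is true, r is true, so (s and Box Box s) -> r is true.
      At w1: s is true, Box Box s is true, so s and Box Box s is true.

No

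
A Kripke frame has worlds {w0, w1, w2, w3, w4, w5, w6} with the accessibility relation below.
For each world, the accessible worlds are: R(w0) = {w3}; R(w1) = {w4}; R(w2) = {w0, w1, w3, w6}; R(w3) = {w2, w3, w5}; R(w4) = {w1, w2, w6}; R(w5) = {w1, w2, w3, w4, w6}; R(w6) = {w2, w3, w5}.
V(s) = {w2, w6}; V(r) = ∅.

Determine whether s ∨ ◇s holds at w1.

No

Recall that ◇ψ holds at a world iff ψ holds at some accessible world.
At w1: s is false, ◇s is false, so s ∨ ◇s is false.
  At w1: ◇s requires s at some successor in {w4}.
    At w4: s is false.
  So ◇s is false at w1.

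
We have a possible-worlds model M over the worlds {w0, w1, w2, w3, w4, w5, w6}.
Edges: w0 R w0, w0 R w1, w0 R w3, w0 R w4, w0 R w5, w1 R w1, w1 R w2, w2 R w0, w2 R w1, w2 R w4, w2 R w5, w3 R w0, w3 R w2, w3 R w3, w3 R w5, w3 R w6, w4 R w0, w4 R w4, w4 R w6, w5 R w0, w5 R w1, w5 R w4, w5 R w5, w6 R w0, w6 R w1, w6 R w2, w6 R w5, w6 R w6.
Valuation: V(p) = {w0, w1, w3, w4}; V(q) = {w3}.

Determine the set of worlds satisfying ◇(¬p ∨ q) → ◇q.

Let φ = ◇(¬p ∨ q) → ◇q. Evaluate φ at each world:
  w0 (successors {w0, w1, w3, w4, w5}): φ is true.
  w1 (successors {w1, w2}): φ is false.
  w2 (successors {w0, w1, w4, w5}): φ is false.
  w3 (successors {w0, w2, w3, w5, w6}): φ is true.
  w4 (successors {w0, w4, w6}): φ is false.
  w5 (successors {w0, w1, w4, w5}): φ is false.
  w6 (successors {w0, w1, w2, w5, w6}): φ is false.
For instance, at w6:
  At w6: ◇(¬p ∨ q) is true, ◇q is false, so ◇(¬p ∨ q) → ◇q is false.
    At w6: ◇(¬p ∨ q) requires ¬p ∨ q at some successor in {w0, w1, w2, w5, w6}.
      ¬p ∨ q holds at w2, so ◇(¬p ∨ q) is true at w6.
    At w6: ◇q requires q at some successor in {w0, w1, w2, w5, w6}.
      At w0: q is false.
      At w1: q is false.
      At w2: q is false.
      At w5: q is false.
      At w6: q is false.
    So ◇q is false at w6.
Satisfying worlds: {w0, w3}

w0, w3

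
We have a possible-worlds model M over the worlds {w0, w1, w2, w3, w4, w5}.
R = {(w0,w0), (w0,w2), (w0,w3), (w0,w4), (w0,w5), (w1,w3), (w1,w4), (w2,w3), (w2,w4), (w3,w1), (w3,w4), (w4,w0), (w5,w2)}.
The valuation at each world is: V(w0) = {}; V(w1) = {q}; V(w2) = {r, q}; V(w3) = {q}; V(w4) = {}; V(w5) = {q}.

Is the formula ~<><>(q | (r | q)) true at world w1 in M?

No

Recall that <>ψ holds at a world iff ψ holds at some accessible world.
At w1: <><>(q | (r | q)) is true, so ~<><>(q | (r | q)) is false.
  At w1: <><>(q | (r | q)) requires <>(q | (r | q)) at some successor in {w3, w4}.
    <>(q | (r | q)) holds at w3, so <><>(q | (r | q)) is true at w1.
      At w3: <>(q | (r | q)) requires q | (r | q) at some successor in {w1, w4}.
        q | (r | q) holds at w1, so <>(q | (r | q)) is true at w3.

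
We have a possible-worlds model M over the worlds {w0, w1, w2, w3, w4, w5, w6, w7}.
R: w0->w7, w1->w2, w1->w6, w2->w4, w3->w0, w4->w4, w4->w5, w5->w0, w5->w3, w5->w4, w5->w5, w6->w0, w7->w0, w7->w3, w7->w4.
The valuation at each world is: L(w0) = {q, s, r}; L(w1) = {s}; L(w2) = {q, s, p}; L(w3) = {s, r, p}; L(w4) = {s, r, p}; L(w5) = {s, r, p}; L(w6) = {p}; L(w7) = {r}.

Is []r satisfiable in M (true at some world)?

Yes

Recall that []ψ holds at a world iff ψ holds at every accessible world, and <>ψ holds iff ψ holds at some accessible world.
Let φ = []r. Evaluate φ at each world:
  w0 (successors {w7}): φ is true.
  w1 (successors {w2, w6}): φ is false.
  w2 (successors {w4}): φ is true.
  w3 (successors {w0}): φ is true.
  w4 (successors {w4, w5}): φ is true.
  w5 (successors {w0, w3, w4, w5}): φ is true.
  w6 (successors {w0}): φ is true.
  w7 (successors {w0, w3, w4}): φ is true.
Detail at w0 (witness):
  At w0: []r requires r at every successor {w7}.
    At w7: r is true.
  So []r is true at w0.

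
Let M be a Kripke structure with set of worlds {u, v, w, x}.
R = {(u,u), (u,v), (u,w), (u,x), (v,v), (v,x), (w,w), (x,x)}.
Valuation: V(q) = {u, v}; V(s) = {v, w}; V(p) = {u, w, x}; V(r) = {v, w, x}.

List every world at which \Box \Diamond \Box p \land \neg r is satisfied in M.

u

Recall that \Box ψ holds at a world iff ψ holds at every accessible world, and \Diamond ψ holds iff ψ holds at some accessible world.
Let φ = \Box \Diamond \Box p \land \neg r. Evaluate φ at each world:
  u (successors {u, v, w, x}): φ is true.
  v (successors {v, x}): φ is false.
  w (successors {w}): φ is false.
  x (successors {x}): φ is false.
For instance, at x:
  At x: \Box \Diamond \Box p is true, \neg r is false, so \Box \Diamond \Box p \land \neg r is false.
    At x: \Box \Diamond \Box p requires \Diamond \Box p at every successor {x}.
      At x: \Diamond \Box p is true.
    So \Box \Diamond \Box p is true at x.
Satisfying worlds: {u}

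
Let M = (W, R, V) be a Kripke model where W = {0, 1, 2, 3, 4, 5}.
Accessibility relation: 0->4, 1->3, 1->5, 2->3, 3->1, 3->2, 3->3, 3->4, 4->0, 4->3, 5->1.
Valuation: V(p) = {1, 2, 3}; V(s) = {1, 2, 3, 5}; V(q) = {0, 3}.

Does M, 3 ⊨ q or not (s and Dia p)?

At 3: q is true, not (s and Dia p) is false, so q or not (s and Dia p) is true.
  At 3: s and Dia p is true, so not (s and Dia p) is false.
    At 3: s is true, Dia p is true, so s and Dia p is true.
      At 3: Dia p requires p at some successor in {1, 2, 3, 4}.
        p holds at 1, so Dia p is true at 3.

Yes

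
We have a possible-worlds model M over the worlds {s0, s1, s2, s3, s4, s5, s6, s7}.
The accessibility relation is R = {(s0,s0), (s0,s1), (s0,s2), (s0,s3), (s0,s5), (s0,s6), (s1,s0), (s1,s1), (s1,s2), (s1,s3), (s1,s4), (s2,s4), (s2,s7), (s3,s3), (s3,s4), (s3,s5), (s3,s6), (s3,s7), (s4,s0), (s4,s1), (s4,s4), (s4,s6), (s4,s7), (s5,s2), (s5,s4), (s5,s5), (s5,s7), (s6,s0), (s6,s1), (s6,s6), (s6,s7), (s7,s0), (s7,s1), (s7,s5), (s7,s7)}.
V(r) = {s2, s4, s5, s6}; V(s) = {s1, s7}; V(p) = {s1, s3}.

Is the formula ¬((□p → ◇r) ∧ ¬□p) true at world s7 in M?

No

Recall that □ψ holds at a world iff ψ holds at every accessible world, and ◇ψ holds iff ψ holds at some accessible world.
At s7: (□p → ◇r) ∧ ¬□p is true, so ¬((□p → ◇r) ∧ ¬□p) is false.
  At s7: □p → ◇r is true, ¬□p is true, so (□p → ◇r) ∧ ¬□p is true.
    At s7: □p is false, ◇r is true, so □p → ◇r is true.
      At s7: □p requires p at every successor {s0, s1, s5, s7}.
        p fails at s0, so □p is false at s7.
      At s7: ◇r requires r at some successor in {s0, s1, s5, s7}.
        r holds at s5, so ◇r is true at s7.
    At s7: □p is false, so ¬□p is true.
      At s7: □p requires p at every successor {s0, s1, s5, s7}.
        p fails at s0, so □p is false at s7.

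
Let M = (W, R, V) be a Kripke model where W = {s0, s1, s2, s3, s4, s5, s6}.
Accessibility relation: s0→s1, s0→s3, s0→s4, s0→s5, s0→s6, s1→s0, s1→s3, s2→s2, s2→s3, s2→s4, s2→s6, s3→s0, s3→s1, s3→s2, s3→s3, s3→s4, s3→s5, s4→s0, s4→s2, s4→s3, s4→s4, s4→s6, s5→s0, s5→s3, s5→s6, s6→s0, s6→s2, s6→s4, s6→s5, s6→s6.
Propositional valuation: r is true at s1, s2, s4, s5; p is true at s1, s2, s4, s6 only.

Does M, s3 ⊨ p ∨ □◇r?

At s3: p is false, □◇r is false, so p ∨ □◇r is false.
  At s3: □◇r requires ◇r at every successor {s0, s1, s2, s3, s4, s5}.
    ◇r fails at s1, so □◇r is false at s3.
      At s1: ◇r requires r at some successor in {s0, s3}.
        At s0: r is false.
        At s3: r is false.
      So ◇r is false at s1.

No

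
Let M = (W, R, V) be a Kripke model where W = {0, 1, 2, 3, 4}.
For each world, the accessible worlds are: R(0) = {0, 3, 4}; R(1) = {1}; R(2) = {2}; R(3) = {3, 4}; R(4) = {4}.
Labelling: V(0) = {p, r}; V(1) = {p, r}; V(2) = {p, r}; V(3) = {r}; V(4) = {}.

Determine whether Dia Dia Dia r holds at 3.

At 3: Dia Dia Dia r requires Dia Dia r at some successor in {3, 4}.
  Dia Dia r holds at 3, so Dia Dia Dia r is true at 3.
    At 3: Dia Dia r requires Dia r at some successor in {3, 4}.
      Dia r holds at 3, so Dia Dia r is true at 3.

Yes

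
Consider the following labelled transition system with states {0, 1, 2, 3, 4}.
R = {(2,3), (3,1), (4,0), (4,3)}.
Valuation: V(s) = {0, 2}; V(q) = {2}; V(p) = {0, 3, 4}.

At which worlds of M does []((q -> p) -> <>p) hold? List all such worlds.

0, 1

Recall that []ψ holds at a world iff ψ holds at every accessible world, and <>ψ holds iff ψ holds at some accessible world.
Let φ = []((q -> p) -> <>p). Evaluate φ at each world:
  0 (successors ∅): φ is true.
  1 (successors ∅): φ is true.
  2 (successors {3}): φ is false.
  3 (successors {1}): φ is false.
  4 (successors {0, 3}): φ is false.
For instance, at 3:
  At 3: []((q -> p) -> <>p) requires (q -> p) -> <>p at every successor {1}.
    (q -> p) -> <>p fails at 1, so []((q -> p) -> <>p) is false at 3.
      At 1: q -> p is true, <>p is false, so (q -> p) -> <>p is false.
Satisfying worlds: {0, 1}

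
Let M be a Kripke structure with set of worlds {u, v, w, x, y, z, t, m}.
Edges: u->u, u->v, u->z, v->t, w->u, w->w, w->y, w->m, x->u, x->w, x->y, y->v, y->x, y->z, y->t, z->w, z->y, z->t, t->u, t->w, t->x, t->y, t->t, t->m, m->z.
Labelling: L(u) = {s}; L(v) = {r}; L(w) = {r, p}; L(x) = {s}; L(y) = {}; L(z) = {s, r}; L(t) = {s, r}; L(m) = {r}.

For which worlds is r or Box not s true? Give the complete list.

v, w, z, t, m

Recall that Box ψ holds at a world iff ψ holds at every accessible world, and Dia ψ holds iff ψ holds at some accessible world.
Let φ = r or Box not s. Evaluate φ at each world:
  u (successors {u, v, z}): φ is false.
  v (successors {t}): φ is true.
  w (successors {u, w, y, m}): φ is true.
  x (successors {u, w, y}): φ is false.
  y (successors {v, x, z, t}): φ is false.
  z (successors {w, y, t}): φ is true.
  t (successors {u, w, x, y, t, m}): φ is true.
  m (successors {z}): φ is true.
For instance, at v:
  At v: r is true, Box not s is false, so r or Box not s is true.
    At v: Box not s requires not s at every successor {t}.
      not s fails at t, so Box not s is false at v.
Satisfying worlds: {v, w, z, t, m}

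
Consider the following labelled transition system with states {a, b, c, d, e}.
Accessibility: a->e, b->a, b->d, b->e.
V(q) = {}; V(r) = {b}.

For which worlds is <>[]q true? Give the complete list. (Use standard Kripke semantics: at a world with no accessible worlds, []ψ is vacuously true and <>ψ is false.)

a, b

Recall that []ψ holds at a world iff ψ holds at every accessible world, and <>ψ holds iff ψ holds at some accessible world.
Let φ = <>[]q. Evaluate φ at each world:
  a (successors {e}): φ is true.
  b (successors {a, d, e}): φ is true.
  c (successors ∅): φ is false.
  d (successors ∅): φ is false.
  e (successors ∅): φ is false.
For instance, at a:
  At a: <>[]q requires []q at some successor in {e}.
    []q holds at e, so <>[]q is true at a.
      At e: no accessible worlds, so []q holds vacuously.
Satisfying worlds: {a, b}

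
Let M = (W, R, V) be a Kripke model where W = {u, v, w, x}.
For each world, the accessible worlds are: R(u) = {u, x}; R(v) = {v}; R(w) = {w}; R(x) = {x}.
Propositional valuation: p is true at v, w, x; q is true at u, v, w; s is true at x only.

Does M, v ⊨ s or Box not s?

Yes

At v: s is false, Box not s is true, so s or Box not s is true.
  At v: Box not s requires not s at every successor {v}.
    At v: not s is true.
  So Box not s is true at v.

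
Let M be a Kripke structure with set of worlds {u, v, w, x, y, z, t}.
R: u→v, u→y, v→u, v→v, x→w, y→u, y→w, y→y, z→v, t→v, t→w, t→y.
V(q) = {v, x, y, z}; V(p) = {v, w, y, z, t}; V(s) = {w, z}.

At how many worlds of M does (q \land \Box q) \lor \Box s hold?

Let φ = (q \land \Box q) \lor \Box s. Evaluate φ at each world:
  u (successors {v, y}): φ is false.
  v (successors {u, v}): φ is false.
  w (successors ∅): φ is true.
  x (successors {w}): φ is true.
  y (successors {u, w, y}): φ is false.
  z (successors {v}): φ is true.
  t (successors {v, w, y}): φ is false.
For instance, at u:
  At u: q \land \Box q is false, \Box s is false, so (q \land \Box q) \lor \Box s is false.
    At u: q is false, \Box q is true, so q \land \Box q is false.
      At u: \Box q requires q at every successor {v, y}.
        At v: q is true.
        At y: q is true.
      So \Box q is true at u.
    At u: \Box s requires s at every successor {v, y}.
      s fails at v, so \Box s is false at u.
Satisfying worlds: {w, x, z}

3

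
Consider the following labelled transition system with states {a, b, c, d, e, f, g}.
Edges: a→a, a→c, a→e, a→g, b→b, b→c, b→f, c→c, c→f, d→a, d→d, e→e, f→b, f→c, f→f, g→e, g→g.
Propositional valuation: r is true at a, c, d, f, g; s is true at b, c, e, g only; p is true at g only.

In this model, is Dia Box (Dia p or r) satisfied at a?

At a: Dia Box (Dia p or r) requires Box (Dia p or r) at some successor in {a, c, e, g}.
  Box (Dia p or r) holds at c, so Dia Box (Dia p or r) is true at a.
    At c: Box (Dia p or r) requires Dia p or r at every successor {c, f}.
      At c: Dia p or r is true.
      At f: Dia p or r is true.
    So Box (Dia p or r) is true at c.

Yes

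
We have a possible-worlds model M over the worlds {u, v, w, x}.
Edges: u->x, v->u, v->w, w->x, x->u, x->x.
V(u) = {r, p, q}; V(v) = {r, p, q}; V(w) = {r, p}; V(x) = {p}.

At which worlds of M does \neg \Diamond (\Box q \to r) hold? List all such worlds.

none

Let φ = \neg \Diamond (\Box q \to r). Evaluate φ at each world:
  u (successors {x}): φ is false.
  v (successors {u, w}): φ is false.
  w (successors {x}): φ is false.
  x (successors {u, x}): φ is false.
For instance, at v:
  At v: \Diamond (\Box q \to r) is true, so \neg \Diamond (\Box q \to r) is false.
    At v: \Diamond (\Box q \to r) requires \Box q \to r at some successor in {u, w}.
      \Box q \to r holds at u, so \Diamond (\Box q \to r) is true at v.
Satisfying worlds: none.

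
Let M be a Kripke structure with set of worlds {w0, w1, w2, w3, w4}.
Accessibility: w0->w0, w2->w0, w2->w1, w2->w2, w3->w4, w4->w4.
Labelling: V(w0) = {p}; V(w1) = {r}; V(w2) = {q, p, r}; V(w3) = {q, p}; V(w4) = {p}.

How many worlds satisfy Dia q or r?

Recall that Dia ψ holds at a world iff ψ holds at some accessible world.
Let φ = Dia q or r. Evaluate φ at each world:
  w0 (successors {w0}): φ is false.
  w1 (successors ∅): φ is true.
  w2 (successors {w0, w1, w2}): φ is true.
  w3 (successors {w4}): φ is false.
  w4 (successors {w4}): φ is false.
For instance, at w2:
  At w2: Dia q is true, r is true, so Dia q or r is true.
    At w2: Dia q requires q at some successor in {w0, w1, w2}.
      q holds at w2, so Dia q is true at w2.
Satisfying worlds: {w1, w2}

2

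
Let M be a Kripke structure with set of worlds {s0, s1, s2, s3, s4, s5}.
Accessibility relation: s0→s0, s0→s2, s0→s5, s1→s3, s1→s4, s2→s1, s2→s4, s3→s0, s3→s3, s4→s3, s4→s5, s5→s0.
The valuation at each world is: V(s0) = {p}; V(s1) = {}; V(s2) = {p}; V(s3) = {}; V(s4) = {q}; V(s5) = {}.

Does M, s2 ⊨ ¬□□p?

At s2: □□p is false, so ¬□□p is true.
  At s2: □□p requires □p at every successor {s1, s4}.
    □p fails at s1, so □□p is false at s2.
      At s1: □p requires p at every successor {s3, s4}.
        p fails at s3, so □p is false at s1.

Yes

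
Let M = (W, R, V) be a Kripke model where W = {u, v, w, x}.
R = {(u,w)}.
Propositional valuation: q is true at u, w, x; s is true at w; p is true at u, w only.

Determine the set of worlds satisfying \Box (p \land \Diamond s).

Let φ = \Box (p \land \Diamond s). Evaluate φ at each world:
  u (successors {w}): φ is false.
  v (successors ∅): φ is true.
  w (successors ∅): φ is true.
  x (successors ∅): φ is true.
For instance, at u:
  At u: \Box (p \land \Diamond s) requires p \land \Diamond s at every successor {w}.
    p \land \Diamond s fails at w, so \Box (p \land \Diamond s) is false at u.
      At w: p is true, \Diamond s is false, so p \land \Diamond s is false.
Satisfying worlds: {v, w, x}

v, w, x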